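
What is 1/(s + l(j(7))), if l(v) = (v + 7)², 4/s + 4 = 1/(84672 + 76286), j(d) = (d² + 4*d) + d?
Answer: 643831/5330920679 ≈ 0.00012077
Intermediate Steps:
j(d) = d² + 5*d
s = -643832/643831 (s = 4/(-4 + 1/(84672 + 76286)) = 4/(-4 + 1/160958) = 4/(-643831/160958) = 4*(-160958/643831) = -643832/643831 ≈ -1.0000)
l(v) = (7 + v)²
1/(s + l(j(7))) = 1/(-643832/643831 + (7 + 7*(5 + 7))²) = 1/(-643832/643831 + (7 + 7*12)²) = 1/(-643832/643831 + (7 + 84)²) = 1/(-643832/643831 + 91²) = 1/(-643832/643831 + 8281) = 1/(5330920679/643831) = 643831/5330920679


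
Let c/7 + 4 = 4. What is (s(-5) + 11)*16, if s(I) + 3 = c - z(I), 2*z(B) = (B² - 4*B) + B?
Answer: -192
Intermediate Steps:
c = 0 (c = -28 + 7*4 = -28 + 28 = 0)
z(B) = B²/2 - 3*B/2 (z(B) = ((B² - 4*B) + B)/2 = (B² - 3*B)/2 = B²/2 - 3*B/2)
s(I) = -3 - I*(-3 + I)/2 (s(I) = -3 + (0 - I*(-3 + I)/2) = -3 - I*(-3 + I)/2)
(s(-5) + 11)*16 = ((-3 - ½*(-5)*(-3 - 5)) + 11)*16 = ((-3 - ½*(-5)*(-8)) + 11)*16 = ((-3 - 20) + 11)*16 = (-23 + 11)*16 = -12*16 = -192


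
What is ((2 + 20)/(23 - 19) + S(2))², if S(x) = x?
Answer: 225/4 ≈ 56.250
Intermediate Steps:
((2 + 20)/(23 - 19) + S(2))² = ((2 + 20)/(23 - 19) + 2)² = (22/4 + 2)² = (22*(¼) + 2)² = (11/2 + 2)² = (15/2)² = 225/4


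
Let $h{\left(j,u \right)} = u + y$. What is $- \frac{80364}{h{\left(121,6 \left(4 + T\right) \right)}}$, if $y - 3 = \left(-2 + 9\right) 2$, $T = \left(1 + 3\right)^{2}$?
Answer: $- \frac{80364}{137} \approx -586.6$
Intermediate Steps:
$T = 16$ ($T = 4^{2} = 16$)
$y = 17$ ($y = 3 + \left(-2 + 9\right) 2 = 3 + 7 \cdot 2 = 3 + 14 = 17$)
$h{\left(j,u \right)} = 17 + u$ ($h{\left(j,u \right)} = u + 17 = 17 + u$)
$- \frac{80364}{h{\left(121,6 \left(4 + T\right) \right)}} = - \frac{80364}{17 + 6 \left(4 + 16\right)} = - \frac{80364}{17 + 6 \cdot 20} = - \frac{80364}{17 + 120} = - \frac{80364}{137}$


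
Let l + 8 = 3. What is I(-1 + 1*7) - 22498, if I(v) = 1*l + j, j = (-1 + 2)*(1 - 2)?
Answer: -22504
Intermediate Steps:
l = -5 (l = -8 + 3 = -5)
j = -1 (j = 1*(-1) = -1)
I(v) = -6 (I(v) = 1*(-5) - 1 = -5 - 1 = -6)
I(-1 + 1*7) - 22498 = -6 - 22498 = -22504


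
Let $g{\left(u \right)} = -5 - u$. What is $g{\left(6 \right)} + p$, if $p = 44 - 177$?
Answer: $-144$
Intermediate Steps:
$p = -133$
$g{\left(6 \right)} + p = \left(-5 - 6\right) - 133 = -11 - 133 = -144$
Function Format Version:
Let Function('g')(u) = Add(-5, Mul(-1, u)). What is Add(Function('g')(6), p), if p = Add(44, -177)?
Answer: -144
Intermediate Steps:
p = -133
Add(Function('g')(6), p) = Add(Add(-5, Mul(-1, 6)), -133) = Add(Add(-5, -6), -133) = Add(-11, -133) = -144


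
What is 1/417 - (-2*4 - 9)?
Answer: 7090/417 ≈ 17.002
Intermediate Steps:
1/417 - (-2*4 - 9) = 1/417 - (-8 - 9) = 1/417 - 1*(-17) = 1/417 + 17 = 7090/417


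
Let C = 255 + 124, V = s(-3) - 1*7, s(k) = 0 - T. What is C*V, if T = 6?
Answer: -4927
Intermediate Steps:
s(k) = -6 (s(k) = 0 - 1*6 = 0 - 6 = -6)
V = -13 (V = -6 - 1*7 = -6 - 7 = -13)
C = 379
C*V = 379*(-13) = -4927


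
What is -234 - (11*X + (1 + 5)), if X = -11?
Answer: -119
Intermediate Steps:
-234 - (11*X + (1 + 5)) = -234 - (11*(-11) + (1 + 5)) = -234 - (-121 + 6) = -234 - 1*(-115) = -234 + 115 = -119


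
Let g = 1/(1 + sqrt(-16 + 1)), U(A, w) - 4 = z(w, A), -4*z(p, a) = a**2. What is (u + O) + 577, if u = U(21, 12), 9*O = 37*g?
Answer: 67825/144 - 37*I*sqrt(15)/144 ≈ 471.01 - 0.99514*I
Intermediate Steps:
z(p, a) = -a**2/4
U(A, w) = 4 - A**2/4
g = 1/(1 + I*sqrt(15)) (g = 1/(1 + sqrt(-15)) = 1/(1 + I*sqrt(15)) ≈ 0.0625 - 0.24206*I)
O = 37/144 - 37*I*sqrt(15)/144 (O = (37*(1/16 - I*sqrt(15)/16))/9 = (37/16 - 37*I*sqrt(15)/16)/9 = 37/144 - 37*I*sqrt(15)/144 ≈ 0.25694 - 0.99514*I)
u = -425/4 (u = 4 - 1/4*21**2 = 4 - 1/4*441 = 4 - 441/4 = -425/4 ≈ -106.25)
(u + O) + 577 = (-425/4 + (37/144 - 37*I*sqrt(15)/144)) + 577 = (-15263/144 - 37*I*sqrt(15)/144) + 577 = 67825/144 - 37*I*sqrt(15)/144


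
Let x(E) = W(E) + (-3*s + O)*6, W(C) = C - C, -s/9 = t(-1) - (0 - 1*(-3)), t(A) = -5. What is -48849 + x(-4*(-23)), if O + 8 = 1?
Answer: -50187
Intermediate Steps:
O = -7 (O = -8 + 1 = -7)
s = 72 (s = -9*(-5 - (0 - 1*(-3))) = -9*(-5 - (0 + 3)) = -9*(-5 - 1*3) = -9*(-5 - 3) = -9*(-8) = 72)
W(C) = 0
x(E) = -1338 (x(E) = 0 + (-3*72 - 7)*6 = 0 + (-216 - 7)*6 = 0 - 223*6 = 0 - 1338 = -1338)
-48849 + x(-4*(-23)) = -48849 - 1338 = -50187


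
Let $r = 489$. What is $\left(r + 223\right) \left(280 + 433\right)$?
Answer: $507656$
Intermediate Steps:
$\left(r + 223\right) \left(280 + 433\right) = \left(489 + 223\right) \left(280 + 433\right) = 712 \cdot 713 = 507656$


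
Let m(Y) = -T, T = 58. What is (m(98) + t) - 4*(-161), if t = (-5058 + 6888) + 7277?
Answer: 9693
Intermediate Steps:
t = 9107 (t = 1830 + 7277 = 9107)
m(Y) = -58 (m(Y) = -1*58 = -58)
(m(98) + t) - 4*(-161) = (-58 + 9107) - 4*(-161) = 9049 + 644 = 9693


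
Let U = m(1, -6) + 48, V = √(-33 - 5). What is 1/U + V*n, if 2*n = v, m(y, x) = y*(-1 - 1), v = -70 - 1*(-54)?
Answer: 1/46 - 8*I*√38 ≈ 0.021739 - 49.315*I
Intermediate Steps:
V = I*√38 (V = √(-38) = I*√38 ≈ 6.1644*I)
v = -16 (v = -70 + 54 = -16)
m(y, x) = -2*y (m(y, x) = y*(-2) = -2*y)
n = -8 (n = (½)*(-16) = -8)
U = 46 (U = -2*1 + 48 = -2 + 48 = 46)
1/U + V*n = 1/46 + (I*√38)*(-8) = 1/46 - 8*I*√38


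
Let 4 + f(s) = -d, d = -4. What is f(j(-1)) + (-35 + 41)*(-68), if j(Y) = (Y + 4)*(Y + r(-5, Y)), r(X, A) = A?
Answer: -408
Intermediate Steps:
j(Y) = 2*Y*(4 + Y) (j(Y) = (Y + 4)*(Y + Y) = (4 + Y)*(2*Y) = 2*Y*(4 + Y))
f(s) = 0 (f(s) = -4 - 1*(-4) = -4 + 4 = 0)
f(j(-1)) + (-35 + 41)*(-68) = 0 + (-35 + 41)*(-68) = 0 + 6*(-68) = 0 - 408 = -408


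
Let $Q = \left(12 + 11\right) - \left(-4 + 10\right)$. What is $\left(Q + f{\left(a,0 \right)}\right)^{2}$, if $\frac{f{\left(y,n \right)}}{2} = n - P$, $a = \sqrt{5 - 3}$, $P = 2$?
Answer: $169$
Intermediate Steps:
$a = \sqrt{2} \approx 1.4142$
$f{\left(y,n \right)} = -4 + 2 n$ ($f{\left(y,n \right)} = 2 \left(n - 2\right) = 2 \left(-2 + n\right) = -4 + 2 n$)
$Q = 17$ ($Q = 23 - 6 = 17$)
$\left(Q + f{\left(a,0 \right)}\right)^{2} = \left(17 + \left(-4 + 2 \cdot 0\right)\right)^{2} = \left(17 + \left(-4 + 0\right)\right)^{2} = \left(17 - 4\right)^{2} = 13^{2} = 169$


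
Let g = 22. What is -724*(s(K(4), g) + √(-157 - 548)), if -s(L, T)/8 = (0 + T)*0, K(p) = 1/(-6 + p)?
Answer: -724*I*√705 ≈ -19224.0*I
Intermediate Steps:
s(L, T) = 0 (s(L, T) = -8*(0 + T)*0 = -8*T*0 = -8*0 = 0)
-724*(s(K(4), g) + √(-157 - 548)) = -724*(0 + √(-157 - 548)) = -724*(0 + √(-705)) = -724*(0 + I*√705) = -724*I*√705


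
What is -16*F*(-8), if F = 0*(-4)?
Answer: 0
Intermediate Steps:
F = 0
-16*F*(-8) = -16*0*(-8) = 0*(-8) = 0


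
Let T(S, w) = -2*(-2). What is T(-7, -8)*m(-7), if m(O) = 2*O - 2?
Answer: -64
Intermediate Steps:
T(S, w) = 4
m(O) = -2 + 2*O
T(-7, -8)*m(-7) = 4*(-2 + 2*(-7)) = 4*(-2 - 14) = 4*(-16) = -64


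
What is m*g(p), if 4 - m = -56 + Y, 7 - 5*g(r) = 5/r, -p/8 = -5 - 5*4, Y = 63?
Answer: -837/200 ≈ -4.1850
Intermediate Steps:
p = 200 (p = -8*(-5 - 5*4) = -8*(-5 - 1*20) = -8*(-5 - 20) = -8*(-25) = 200)
g(r) = 7/5 - 1/r
m = -3 (m = 4 - (-56 + 63) = 4 - 1*7 = 4 - 7 = -3)
m*g(p) = -3*(7/5 - 1/200) = -3*279/200 = -837/200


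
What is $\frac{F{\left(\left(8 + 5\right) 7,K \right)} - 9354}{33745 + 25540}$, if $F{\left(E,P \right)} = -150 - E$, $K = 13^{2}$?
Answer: $- \frac{1919}{11857} \approx -0.16185$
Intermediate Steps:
$K = 169$
$\frac{F{\left(\left(8 + 5\right) 7,K \right)} - 9354}{33745 + 25540} = \frac{\left(-150 - \left(8 + 5\right) 7\right) - 9354}{33745 + 25540} = \frac{\left(-150 - 13 \cdot 7\right) - 9354}{59285} = \left(\left(-150 - 91\right) - 9354\right) \frac{1}{59285} = \left(-241 - 9354\right) \frac{1}{59285} = \left(-9595\right) \frac{1}{59285} = - \frac{1919}{11857}$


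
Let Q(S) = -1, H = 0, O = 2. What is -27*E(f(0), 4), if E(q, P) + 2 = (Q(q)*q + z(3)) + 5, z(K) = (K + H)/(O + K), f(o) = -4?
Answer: -1026/5 ≈ -205.20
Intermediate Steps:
z(K) = K/(2 + K) (z(K) = (K + 0)/(2 + K) = K/(2 + K))
E(q, P) = 18/5 - q (E(q, P) = -2 + ((-q + 3/(2 + 3)) + 5) = -2 + ((-q + 3/5) + 5) = -2 + ((3/5 - q) + 5) = -2 + (28/5 - q) = 18/5 - q)
-27*E(f(0), 4) = -27*(18/5 - 1*(-4)) = -27*(18/5 + 4) = -27*38/5 = -1026/5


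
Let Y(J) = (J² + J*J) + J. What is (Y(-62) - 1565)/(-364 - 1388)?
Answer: -6061/1752 ≈ -3.4595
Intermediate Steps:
Y(J) = J + 2*J² (Y(J) = (J² + J²) + J = 2*J² + J = J + 2*J²)
(Y(-62) - 1565)/(-364 - 1388) = (-62*(1 + 2*(-62)) - 1565)/(-364 - 1388) = (-62*(1 - 124) - 1565)/(-1752) = (-62*(-123) - 1565)*(-1/1752) = (7626 - 1565)*(-1/1752) = 6061*(-1/1752) = -6061/1752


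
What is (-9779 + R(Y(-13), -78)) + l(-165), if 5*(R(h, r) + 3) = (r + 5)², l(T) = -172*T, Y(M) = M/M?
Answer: 98319/5 ≈ 19664.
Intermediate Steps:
Y(M) = 1
R(h, r) = -3 + (5 + r)²/5 (R(h, r) = -3 + (r + 5)²/5 = -3 + (5 + r)²/5)
(-9779 + R(Y(-13), -78)) + l(-165) = (-9779 + (-3 + (5 - 78)²/5)) - 172*(-165) = (-9779 + (-3 + (⅕)*(-73)²)) + 28380 = (-9779 + (-3 + (⅕)*5329)) + 28380 = (-9779 + (-3 + 5329/5)) + 28380 = (-9779 + 5314/5) + 28380 = -43581/5 + 28380 = 98319/5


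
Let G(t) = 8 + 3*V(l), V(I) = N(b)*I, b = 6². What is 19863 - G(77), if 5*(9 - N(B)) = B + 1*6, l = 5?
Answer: 19846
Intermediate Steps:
b = 36
N(B) = 39/5 - B/5 (N(B) = 9 - (B + 1*6)/5 = 9 - (B + 6)/5 = 9 - (6 + B)/5 = 9 + (-6/5 - B/5) = 39/5 - B/5)
V(I) = 3*I/5 (V(I) = (39/5 - ⅕*36)*I = (39/5 - 36/5)*I = 3*I/5)
G(t) = 17 (G(t) = 8 + 3*((⅗)*5) = 8 + 3*3 = 8 + 9 = 17)
19863 - G(77) = 19863 - 1*17 = 19863 - 17 = 19846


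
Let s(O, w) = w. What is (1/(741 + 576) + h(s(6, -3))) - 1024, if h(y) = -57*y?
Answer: -1123400/1317 ≈ -853.00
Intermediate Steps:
(1/(741 + 576) + h(s(6, -3))) - 1024 = (1/(741 + 576) - 57*(-3)) - 1024 = (1/1317 + 171) - 1024 = 225208/1317 - 1024 = -1123400/1317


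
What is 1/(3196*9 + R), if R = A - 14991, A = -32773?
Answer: -1/19000 ≈ -5.2632e-5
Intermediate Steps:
R = -47764 (R = -32773 - 14991 = -47764)
1/(3196*9 + R) = 1/(3196*9 - 47764) = 1/(28764 - 47764) = 1/(-19000) = -1/19000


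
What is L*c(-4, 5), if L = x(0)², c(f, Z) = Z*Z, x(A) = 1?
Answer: 25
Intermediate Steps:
c(f, Z) = Z²
L = 1 (L = 1² = 1)
L*c(-4, 5) = 1*5² = 1*25 = 25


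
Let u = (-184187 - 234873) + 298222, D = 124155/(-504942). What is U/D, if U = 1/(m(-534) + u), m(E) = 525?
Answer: 7318/216484935 ≈ 3.3804e-5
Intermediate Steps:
D = -41385/168314 (D = 124155*(-1/504942) = -41385/168314 ≈ -0.24588)
u = -120838 (u = -419060 + 298222 = -120838)
U = -1/120313 (U = 1/(525 - 120838) = 1/(-120313) = -1/120313 ≈ -8.3116e-6)
U/D = -1/(120313*(-41385/168314)) = -1/120313*(-168314/41385) = 7318/216484935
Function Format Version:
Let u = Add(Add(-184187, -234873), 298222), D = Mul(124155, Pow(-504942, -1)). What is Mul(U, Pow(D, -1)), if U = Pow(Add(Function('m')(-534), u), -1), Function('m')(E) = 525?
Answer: Rational(7318, 216484935) ≈ 3.3804e-5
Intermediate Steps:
D = Rational(-41385, 168314) (D = Mul(124155, Rational(-1, 504942)) = Rational(-41385, 168314) ≈ -0.24588)
u = -120838 (u = Add(-419060, 298222) = -120838)
U = Rational(-1, 120313) (U = Pow(Add(525, -120838), -1) = Pow(-120313, -1) = Rational(-1, 120313) ≈ -8.3116e-6)
Mul(U, Pow(D, -1)) = Mul(Rational(-1, 120313), Pow(Rational(-41385, 168314), -1)) = Mul(Rational(-1, 120313), Rational(-168314, 41385)) = Rational(7318, 216484935)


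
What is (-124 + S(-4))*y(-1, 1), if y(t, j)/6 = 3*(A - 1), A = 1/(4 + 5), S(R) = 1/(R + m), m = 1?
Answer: 5968/3 ≈ 1989.3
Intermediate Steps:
S(R) = 1/(1 + R) (S(R) = 1/(R + 1) = 1/(1 + R))
A = 1/9 ≈ 0.11111
y(t, j) = -16 (y(t, j) = 6*(3*(1/9 - 1)) = 6*(3*(-8/9)) = 6*(-8/3) = -16)
(-124 + S(-4))*y(-1, 1) = (-124 + 1/(1 - 4))*(-16) = (-124 + 1/(-3))*(-16) = (-124 - 1/3)*(-16) = -373/3*(-16) = 5968/3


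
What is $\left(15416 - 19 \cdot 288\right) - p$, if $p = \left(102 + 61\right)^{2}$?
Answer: $-16625$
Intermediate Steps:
$p = 26569$ ($p = 163^{2} = 26569$)
$\left(15416 - 19 \cdot 288\right) - p = \left(15416 - 19 \cdot 288\right) - 26569 = \left(15416 - 5472\right) - 26569 = 9944 - 26569 = -16625$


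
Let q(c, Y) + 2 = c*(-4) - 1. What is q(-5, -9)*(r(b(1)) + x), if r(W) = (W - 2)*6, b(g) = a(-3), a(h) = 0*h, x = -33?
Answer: -765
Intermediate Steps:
a(h) = 0
b(g) = 0
r(W) = -12 + 6*W (r(W) = (-2 + W)*6 = -12 + 6*W)
q(c, Y) = -3 - 4*c (q(c, Y) = -2 + (c*(-4) - 1) = -2 + (-4*c - 1) = -2 + (-1 - 4*c) = -3 - 4*c)
q(-5, -9)*(r(b(1)) + x) = (-3 - 4*(-5))*((-12 + 6*0) - 33) = (-3 + 20)*((-12 + 0) - 33) = 17*(-12 - 33) = 17*(-45) = -765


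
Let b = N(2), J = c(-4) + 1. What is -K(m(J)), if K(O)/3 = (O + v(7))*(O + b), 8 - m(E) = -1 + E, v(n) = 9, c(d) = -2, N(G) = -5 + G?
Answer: -399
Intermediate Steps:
J = -1 (J = -2 + 1 = -1)
b = -3 (b = -5 + 2 = -3)
m(E) = 9 - E (m(E) = 8 - (-1 + E) = 8 + (1 - E) = 9 - E)
K(O) = 3*(-3 + O)*(9 + O) (K(O) = 3*((O + 9)*(O - 3)) = 3*((9 + O)*(-3 + O)) = 3*((-3 + O)*(9 + O)) = 3*(-3 + O)*(9 + O))
-K(m(J)) = -(-81 + 3*(9 - 1*(-1))² + 18*(9 - 1*(-1))) = -(-81 + 3*(9 + 1)² + 18*(9 + 1)) = -(-81 + 3*10² + 18*10) = -(-81 + 3*100 + 180) = -(-81 + 300 + 180) = -1*399 = -399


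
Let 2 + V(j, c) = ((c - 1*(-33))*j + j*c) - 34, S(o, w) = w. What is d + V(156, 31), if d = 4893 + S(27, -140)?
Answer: 19537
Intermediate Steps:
d = 4753 (d = 4893 - 140 = 4753)
V(j, c) = -36 + c*j + j*(33 + c) (V(j, c) = -2 + (((c - 1*(-33))*j + j*c) - 34) = -2 + (((c + 33)*j + c*j) - 34) = -2 + (((33 + c)*j + c*j) - 34) = -2 + ((j*(33 + c) + c*j) - 34) = -2 + ((c*j + j*(33 + c)) - 34) = -2 + (-34 + c*j + j*(33 + c)) = -36 + c*j + j*(33 + c))
d + V(156, 31) = 4753 + (-36 + 33*156 + 2*31*156) = 4753 + (-36 + 5148 + 9672) = 4753 + 14784 = 19537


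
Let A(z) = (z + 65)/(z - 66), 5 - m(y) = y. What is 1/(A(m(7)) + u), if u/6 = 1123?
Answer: 68/458121 ≈ 0.00014843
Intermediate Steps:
m(y) = 5 - y
A(z) = (65 + z)/(-66 + z)
u = 6738 (u = 6*1123 = 6738)
1/(A(m(7)) + u) = 1/((65 + (5 - 1*7))/(-66 + (5 - 1*7)) + 6738) = 1/((65 + (5 - 7))/(-66 + (5 - 7)) + 6738) = 1/((65 - 2)/(-66 - 2) + 6738) = 1/(63/(-68) + 6738) = 1/(-1/68*63 + 6738) = 1/(-63/68 + 6738) = 1/(458121/68) = 68/458121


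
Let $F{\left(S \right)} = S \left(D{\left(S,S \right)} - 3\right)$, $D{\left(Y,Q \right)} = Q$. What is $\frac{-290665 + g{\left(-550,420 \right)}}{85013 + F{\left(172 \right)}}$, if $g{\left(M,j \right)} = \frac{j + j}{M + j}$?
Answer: $- \frac{3778729}{1483053} \approx -2.5479$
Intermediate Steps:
$g{\left(M,j \right)} = \frac{2 j}{M + j}$
$F{\left(S \right)} = S \left(-3 + S\right)$ ($F{\left(S \right)} = S \left(S - 3\right) = S \left(-3 + S\right)$)
$\frac{-290665 + g{\left(-550,420 \right)}}{85013 + F{\left(172 \right)}} = \frac{-290665 + 2 \cdot 420 \frac{1}{-550 + 420}}{85013 + 172 \left(-3 + 172\right)} = \frac{-290665 + 2 \cdot 420 \frac{1}{-130}}{85013 + 172 \cdot 169} = \frac{-290665 + 2 \cdot 420 \left(- \frac{1}{130}\right)}{85013 + 29068} = \frac{-290665 - \frac{84}{13}}{114081} = \left(- \frac{3778729}{13}\right) \frac{1}{114081} = - \frac{3778729}{1483053}$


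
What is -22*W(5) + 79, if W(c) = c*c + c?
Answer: -581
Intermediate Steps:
W(c) = c + c**2 (W(c) = c**2 + c = c + c**2)
-22*W(5) + 79 = -110*(1 + 5) + 79 = -110*6 + 79 = -22*30 + 79 = -660 + 79 = -581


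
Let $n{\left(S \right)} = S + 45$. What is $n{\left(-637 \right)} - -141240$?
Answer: $140648$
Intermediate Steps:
$n{\left(S \right)} = 45 + S$
$n{\left(-637 \right)} - -141240 = \left(45 - 637\right) - -141240 = -592 + 141240 = 140648$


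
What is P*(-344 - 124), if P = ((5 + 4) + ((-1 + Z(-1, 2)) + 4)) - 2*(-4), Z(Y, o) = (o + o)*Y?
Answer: -7488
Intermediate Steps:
Z(Y, o) = 2*Y*o (Z(Y, o) = (2*o)*Y = 2*Y*o)
P = 16 (P = ((5 + 4) + ((-1 + 2*(-1)*2) + 4)) - 2*(-4) = (9 + ((-1 - 4) + 4)) + 8 = (9 + (-5 + 4)) + 8 = (9 - 1) + 8 = 8 + 8 = 16)
P*(-344 - 124) = 16*(-344 - 124) = 16*(-468) = -7488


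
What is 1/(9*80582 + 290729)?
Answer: 1/1015967 ≈ 9.8428e-7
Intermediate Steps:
1/(9*80582 + 290729) = 1/(725238 + 290729) = 1/1015967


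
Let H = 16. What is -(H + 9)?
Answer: -25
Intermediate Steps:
-(H + 9) = -(16 + 9) = -1*25 = -25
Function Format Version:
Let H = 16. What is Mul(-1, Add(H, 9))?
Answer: -25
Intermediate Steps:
Mul(-1, Add(H, 9)) = Mul(-1, Add(16, 9)) = Mul(-1, 25) = -25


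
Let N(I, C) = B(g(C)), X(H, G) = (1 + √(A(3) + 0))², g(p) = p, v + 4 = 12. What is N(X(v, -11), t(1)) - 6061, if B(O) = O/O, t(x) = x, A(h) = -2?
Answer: -6060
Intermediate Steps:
v = 8 (v = -4 + 12 = 8)
X(H, G) = (1 + I*√2)² (X(H, G) = (1 + √(-2 + 0))² = (1 + √(-2))² = (1 + I*√2)²)
B(O) = 1
N(I, C) = 1
N(X(v, -11), t(1)) - 6061 = 1 - 6061 = -6060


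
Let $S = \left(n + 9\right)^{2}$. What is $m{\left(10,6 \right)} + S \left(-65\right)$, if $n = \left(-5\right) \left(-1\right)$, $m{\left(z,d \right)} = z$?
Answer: $-12730$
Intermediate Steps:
$n = 5$
$S = 196$ ($S = \left(5 + 9\right)^{2} = 14^{2} = 196$)
$m{\left(10,6 \right)} + S \left(-65\right) = 10 + 196 \left(-65\right) = 10 - 12740 = -12730$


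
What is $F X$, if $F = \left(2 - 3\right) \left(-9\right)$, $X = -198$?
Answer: $-1782$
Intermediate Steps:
$F = 9$ ($F = \left(-1\right) \left(-9\right) = 9$)
$F X = 9 \left(-198\right) = -1782$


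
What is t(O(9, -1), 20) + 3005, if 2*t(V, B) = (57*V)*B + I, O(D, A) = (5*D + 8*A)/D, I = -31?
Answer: 31997/6 ≈ 5332.8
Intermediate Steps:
O(D, A) = (5*D + 8*A)/D
t(V, B) = -31/2 + 57*B*V/2 (t(V, B) = ((57*V)*B - 31)/2 = (57*B*V - 31)/2 = (-31 + 57*B*V)/2 = -31/2 + 57*B*V/2)
t(O(9, -1), 20) + 3005 = (-31/2 + (57/2)*20*(5 + 8*(-1)/9)) + 3005 = (-31/2 + (57/2)*20*(5 + 8*(-1)*(⅑))) + 3005 = (-31/2 + (57/2)*20*(5 - 8/9)) + 3005 = (-31/2 + (57/2)*20*(37/9)) + 3005 = (-31/2 + 7030/3) + 3005 = 13967/6 + 3005 = 31997/6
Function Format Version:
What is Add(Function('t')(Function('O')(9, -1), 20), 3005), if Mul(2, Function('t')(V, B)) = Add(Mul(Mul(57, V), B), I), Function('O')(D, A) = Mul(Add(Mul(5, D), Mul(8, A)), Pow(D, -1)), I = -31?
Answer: Rational(31997, 6) ≈ 5332.8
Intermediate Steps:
Function('O')(D, A) = Mul(Pow(D, -1), Add(Mul(5, D), Mul(8, A)))
Function('t')(V, B) = Add(Rational(-31, 2), Mul(Rational(57, 2), B, V)) (Function('t')(V, B) = Mul(Rational(1, 2), Add(Mul(Mul(57, V), B), -31)) = Mul(Rational(1, 2), Add(Mul(57, B, V), -31)) = Mul(Rational(1, 2), Add(-31, Mul(57, B, V))) = Add(Rational(-31, 2), Mul(Rational(57, 2), B, V)))
Add(Function('t')(Function('O')(9, -1), 20), 3005) = Add(Add(Rational(-31, 2), Mul(Rational(57, 2), 20, Add(5, Mul(8, -1, Pow(9, -1))))), 3005) = Add(Add(Rational(-31, 2), Mul(Rational(57, 2), 20, Add(5, Mul(8, -1, Rational(1, 9))))), 3005) = Add(Add(Rational(-31, 2), Mul(Rational(57, 2), 20, Add(5, Rational(-8, 9)))), 3005) = Add(Add(Rational(-31, 2), Mul(Rational(57, 2), 20, Rational(37, 9))), 3005) = Add(Add(Rational(-31, 2), Rational(7030, 3)), 3005) = Add(Rational(13967, 6), 3005) = Rational(31997, 6)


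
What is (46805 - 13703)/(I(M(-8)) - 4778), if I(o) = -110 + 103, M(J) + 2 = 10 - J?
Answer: -11034/1595 ≈ -6.9179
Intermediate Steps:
M(J) = 8 - J (M(J) = -2 + (10 - J) = 8 - J)
I(o) = -7
(46805 - 13703)/(I(M(-8)) - 4778) = (46805 - 13703)/(-7 - 4778) = 33102/(-4785) = 33102*(-1/4785) = -11034/1595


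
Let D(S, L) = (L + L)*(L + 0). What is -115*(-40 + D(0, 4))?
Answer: 920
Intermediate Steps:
D(S, L) = 2*L² (D(S, L) = (2*L)*L = 2*L²)
-115*(-40 + D(0, 4)) = -115*(-40 + 2*4²) = -115*(-40 + 2*16) = -115*(-40 + 32) = -115*(-8) = 920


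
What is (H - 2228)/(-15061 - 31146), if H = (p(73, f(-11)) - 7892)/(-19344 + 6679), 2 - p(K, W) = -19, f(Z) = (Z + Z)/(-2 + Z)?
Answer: 1659397/34424215 ≈ 0.048204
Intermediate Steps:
f(Z) = 2*Z/(-2 + Z) (f(Z) = (2*Z)/(-2 + Z) = 2*Z/(-2 + Z))
p(K, W) = 21 (p(K, W) = 2 - 1*(-19) = 2 + 19 = 21)
H = 463/745 (H = (21 - 7892)/(-19344 + 6679) = -7871/(-12665) = -7871*(-1/12665) = 463/745 ≈ 0.62148)
(H - 2228)/(-15061 - 31146) = (463/745 - 2228)/(-15061 - 31146) = -1659397/745/(-46207) = -1659397/745*(-1/46207) = 1659397/34424215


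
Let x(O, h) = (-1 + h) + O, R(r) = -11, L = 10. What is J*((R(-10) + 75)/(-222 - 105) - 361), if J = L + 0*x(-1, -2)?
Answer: -1181110/327 ≈ -3612.0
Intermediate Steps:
x(O, h) = -1 + O + h
J = 10 (J = 10 + 0*(-1 - 1 - 2) = 10 + 0*(-4) = 10 + 0 = 10)
J*((R(-10) + 75)/(-222 - 105) - 361) = 10*((-11 + 75)/(-222 - 105) - 361) = 10*(64/(-327) - 361) = 10*(64*(-1/327) - 361) = 10*(-64/327 - 361) = 10*(-118111/327) = -1181110/327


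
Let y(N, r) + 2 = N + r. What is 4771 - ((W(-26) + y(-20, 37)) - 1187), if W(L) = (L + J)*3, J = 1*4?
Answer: 6009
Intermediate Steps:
J = 4
y(N, r) = -2 + N + r (y(N, r) = -2 + (N + r) = -2 + N + r)
W(L) = 12 + 3*L (W(L) = (L + 4)*3 = (4 + L)*3 = 12 + 3*L)
4771 - ((W(-26) + y(-20, 37)) - 1187) = 4771 - (((12 + 3*(-26)) + (-2 - 20 + 37)) - 1187) = 4771 - (((12 - 78) + 15) - 1187) = 4771 - ((-66 + 15) - 1187) = 4771 - (-51 - 1187) = 4771 - 1*(-1238) = 4771 + 1238 = 6009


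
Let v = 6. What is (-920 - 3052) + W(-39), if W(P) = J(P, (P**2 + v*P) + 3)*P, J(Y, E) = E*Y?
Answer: 1958118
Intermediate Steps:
W(P) = P**2*(3 + P**2 + 6*P) (W(P) = (((P**2 + 6*P) + 3)*P)*P = ((3 + P**2 + 6*P)*P)*P = (P*(3 + P**2 + 6*P))*P = P**2*(3 + P**2 + 6*P))
(-920 - 3052) + W(-39) = (-920 - 3052) + (-39)**2*(3 + (-39)**2 + 6*(-39)) = -3972 + 1521*(3 + 1521 - 234) = -3972 + 1521*1290 = -3972 + 1962090 = 1958118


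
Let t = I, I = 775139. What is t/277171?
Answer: 775139/277171 ≈ 2.7966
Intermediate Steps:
t = 775139
t/277171 = 775139/277171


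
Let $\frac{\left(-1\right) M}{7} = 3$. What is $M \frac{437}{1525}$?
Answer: $- \frac{9177}{1525} \approx -6.0177$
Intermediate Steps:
$M = -21$ ($M = \left(-7\right) 3 = -21$)
$M \frac{437}{1525} = - 21 \cdot \frac{437}{1525} = - 21 \cdot 437 \cdot \frac{1}{1525} = \left(-21\right) \frac{437}{1525} = - \frac{9177}{1525}$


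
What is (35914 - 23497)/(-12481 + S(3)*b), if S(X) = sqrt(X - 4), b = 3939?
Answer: -154976577/171291082 - 48910563*I/171291082 ≈ -0.90476 - 0.28554*I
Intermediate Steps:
S(X) = sqrt(-4 + X)
(35914 - 23497)/(-12481 + S(3)*b) = (35914 - 23497)/(-12481 + sqrt(-4 + 3)*3939) = 12417/(-12481 + sqrt(-1)*3939) = 12417/(-12481 + I*3939) = 12417/(-12481 + 3939*I) = 12417*((-12481 - 3939*I)/171291082) = 12417*(-12481 - 3939*I)/171291082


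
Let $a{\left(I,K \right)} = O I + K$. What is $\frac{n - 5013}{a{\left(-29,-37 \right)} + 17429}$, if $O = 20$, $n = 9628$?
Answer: $\frac{4615}{16812} \approx 0.27451$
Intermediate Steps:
$a{\left(I,K \right)} = K + 20 I$ ($a{\left(I,K \right)} = 20 I + K = K + 20 I$)
$\frac{n - 5013}{a{\left(-29,-37 \right)} + 17429} = \frac{9628 - 5013}{\left(-37 + 20 \left(-29\right)\right) + 17429} = \frac{4615}{\left(-37 - 580\right) + 17429} = \frac{4615}{-617 + 17429} = \frac{4615}{16812}$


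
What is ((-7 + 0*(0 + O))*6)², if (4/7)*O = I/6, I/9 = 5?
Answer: 1764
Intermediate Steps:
I = 45 (I = 9*5 = 45)
O = 105/8 (O = 7*(45/6)/4 = 7*(45*(⅙))/4 = (7/4)*(15/2) = 105/8 ≈ 13.125)
((-7 + 0*(0 + O))*6)² = ((-7 + 0*(0 + 105/8))*6)² = ((-7 + 0*(105/8))*6)² = ((-7 + 0)*6)² = (-7*6)² = (-42)² = 1764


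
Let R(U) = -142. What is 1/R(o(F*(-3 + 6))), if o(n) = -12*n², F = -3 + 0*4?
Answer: -1/142 ≈ -0.0070423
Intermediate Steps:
F = -3 (F = -3 + 0 = -3)
1/R(o(F*(-3 + 6))) = 1/(-142) = -1/142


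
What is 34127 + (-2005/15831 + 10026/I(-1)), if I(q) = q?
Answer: 381540926/15831 ≈ 24101.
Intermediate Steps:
34127 + (-2005/15831 + 10026/I(-1)) = 34127 + (-2005/15831 + 10026/(-1)) = 34127 + (-2005*1/15831 + 10026*(-1)) = 34127 + (-2005/15831 - 10026) = 34127 - 158723611/15831 = 381540926/15831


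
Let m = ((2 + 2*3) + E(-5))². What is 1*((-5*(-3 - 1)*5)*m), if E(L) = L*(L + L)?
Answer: 336400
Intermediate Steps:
E(L) = 2*L² (E(L) = L*(2*L) = 2*L²)
m = 3364 (m = ((2 + 2*3) + 2*(-5)²)² = ((2 + 6) + 2*25)² = (8 + 50)² = 58² = 3364)
1*((-5*(-3 - 1)*5)*m) = 1*(-5*(-3 - 1)*5*3364) = 1*(-(-20)*5*3364) = 1*(-5*(-20)*3364) = 1*(100*3364) = 1*336400 = 336400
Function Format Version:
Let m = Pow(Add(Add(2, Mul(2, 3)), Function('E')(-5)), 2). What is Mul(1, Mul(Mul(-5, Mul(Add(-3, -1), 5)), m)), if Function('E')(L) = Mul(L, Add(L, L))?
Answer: 336400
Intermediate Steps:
Function('E')(L) = Mul(2, Pow(L, 2)) (Function('E')(L) = Mul(L, Mul(2, L)) = Mul(2, Pow(L, 2)))
m = 3364 (m = Pow(Add(Add(2, Mul(2, 3)), Mul(2, Pow(-5, 2))), 2) = Pow(Add(Add(2, 6), Mul(2, 25)), 2) = Pow(Add(8, 50), 2) = Pow(58, 2) = 3364)
Mul(1, Mul(Mul(-5, Mul(Add(-3, -1), 5)), m)) = Mul(1, Mul(Mul(-5, Mul(Add(-3, -1), 5)), 3364)) = Mul(1, Mul(Mul(-5, Mul(-4, 5)), 3364)) = Mul(1, Mul(Mul(-5, -20), 3364)) = Mul(1, Mul(100, 3364)) = Mul(1, 336400) = 336400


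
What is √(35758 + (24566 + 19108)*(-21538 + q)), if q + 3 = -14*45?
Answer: 4*I*√60516281 ≈ 31117.0*I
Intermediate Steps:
q = -633 (q = -3 - 14*45 = -3 - 630 = -633)
√(35758 + (24566 + 19108)*(-21538 + q)) = √(35758 + (24566 + 19108)*(-21538 - 633)) = √(35758 + 43674*(-22171)) = √(35758 - 968296254) = √(-968260496) = 4*I*√60516281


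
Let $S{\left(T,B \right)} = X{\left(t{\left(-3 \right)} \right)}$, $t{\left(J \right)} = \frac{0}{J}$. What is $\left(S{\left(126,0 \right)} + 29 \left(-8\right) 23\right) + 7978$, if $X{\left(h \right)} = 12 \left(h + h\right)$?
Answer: $2642$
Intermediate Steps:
$t{\left(J \right)} = 0$
$X{\left(h \right)} = 24 h$ ($X{\left(h \right)} = 12 \cdot 2 h = 24 h$)
$S{\left(T,B \right)} = 0$ ($S{\left(T,B \right)} = 24 \cdot 0 = 0$)
$\left(S{\left(126,0 \right)} + 29 \left(-8\right) 23\right) + 7978 = \left(0 + 29 \left(-8\right) 23\right) + 7978 = \left(0 - 5336\right) + 7978 = -5336 + 7978 = 2642$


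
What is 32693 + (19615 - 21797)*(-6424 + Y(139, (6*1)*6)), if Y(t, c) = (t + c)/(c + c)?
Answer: 505604071/36 ≈ 1.4045e+7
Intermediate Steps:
Y(t, c) = (c + t)/(2*c) (Y(t, c) = (c + t)/((2*c)) = (c + t)*(1/(2*c)) = (c + t)/(2*c))
32693 + (19615 - 21797)*(-6424 + Y(139, (6*1)*6)) = 32693 + (19615 - 21797)*(-6424 + ((6*1)*6 + 139)/(2*(((6*1)*6)))) = 32693 - 2182*(-6424 + (6*6 + 139)/(2*((6*6)))) = 32693 - 2182*(-6424 + (½)*(36 + 139)/36) = 32693 - 2182*(-6424 + (½)*(1/36)*175) = 32693 - 2182*(-6424 + 175/72) = 32693 - 2182*(-462353/72) = 32693 + 504427123/36 = 505604071/36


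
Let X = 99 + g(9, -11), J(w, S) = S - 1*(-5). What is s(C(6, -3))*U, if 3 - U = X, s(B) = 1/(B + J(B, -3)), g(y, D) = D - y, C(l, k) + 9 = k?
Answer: 38/5 ≈ 7.6000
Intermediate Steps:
C(l, k) = -9 + k
J(w, S) = 5 + S (J(w, S) = S + 5 = 5 + S)
s(B) = 1/(2 + B) (s(B) = 1/(B + (5 - 3)) = 1/(B + 2) = 1/(2 + B))
X = 79 (X = 99 + (-11 - 1*9) = 99 + (-11 - 9) = 99 - 20 = 79)
U = -76 (U = 3 - 1*79 = 3 - 79 = -76)
s(C(6, -3))*U = -76/(2 + (-9 - 3)) = -76/(2 - 12) = -76/(-10) = -⅒*(-76) = 38/5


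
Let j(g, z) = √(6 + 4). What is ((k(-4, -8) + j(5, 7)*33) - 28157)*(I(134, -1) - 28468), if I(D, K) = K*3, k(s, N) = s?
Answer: 801771831 - 939543*√10 ≈ 7.9880e+8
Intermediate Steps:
j(g, z) = √10
I(D, K) = 3*K
((k(-4, -8) + j(5, 7)*33) - 28157)*(I(134, -1) - 28468) = ((-4 + √10*33) - 28157)*(3*(-1) - 28468) = ((-4 + 33*√10) - 28157)*(-3 - 28468) = (-28161 + 33*√10)*(-28471) = 801771831 - 939543*√10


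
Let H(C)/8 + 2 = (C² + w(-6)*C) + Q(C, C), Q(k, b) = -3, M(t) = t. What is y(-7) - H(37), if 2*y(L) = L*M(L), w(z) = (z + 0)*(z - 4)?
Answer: -57295/2 ≈ -28648.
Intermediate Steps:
w(z) = z*(-4 + z)
H(C) = -40 + 8*C² + 480*C (H(C) = -16 + 8*((C² + (-6*(-4 - 6))*C) - 3) = -16 + 8*((C² + (-6*(-10))*C) - 3) = -16 + 8*((C² + 60*C) - 3) = -16 + 8*(-3 + C² + 60*C) = -16 + (-24 + 8*C² + 480*C) = -40 + 8*C² + 480*C)
y(L) = L²/2 (y(L) = (L*L)/2 = L²/2)
y(-7) - H(37) = (½)*(-7)² - (-40 + 8*37² + 480*37) = (½)*49 - (-40 + 8*1369 + 17760) = 49/2 - (-40 + 10952 + 17760) = 49/2 - 1*28672 = 49/2 - 28672 = -57295/2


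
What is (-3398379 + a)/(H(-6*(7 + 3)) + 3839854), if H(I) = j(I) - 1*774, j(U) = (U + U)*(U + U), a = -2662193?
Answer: -1515143/963370 ≈ -1.5728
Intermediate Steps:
j(U) = 4*U² (j(U) = (2*U)*(2*U) = 4*U²)
H(I) = -774 + 4*I² (H(I) = 4*I² - 1*774 = 4*I² - 774 = -774 + 4*I²)
(-3398379 + a)/(H(-6*(7 + 3)) + 3839854) = (-3398379 - 2662193)/((-774 + 4*(-6*(7 + 3))²) + 3839854) = -6060572/((-774 + 4*(-6*10)²) + 3839854) = -6060572/((-774 + 4*(-60)²) + 3839854) = -6060572/((-774 + 4*3600) + 3839854) = -6060572/((-774 + 14400) + 3839854) = -6060572/(13626 + 3839854) = -6060572/3853480 = -6060572*1/3853480 = -1515143/963370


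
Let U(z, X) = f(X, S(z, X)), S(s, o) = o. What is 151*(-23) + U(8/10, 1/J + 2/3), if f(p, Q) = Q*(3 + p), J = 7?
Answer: -1530233/441 ≈ -3469.9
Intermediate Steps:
U(z, X) = X*(3 + X)
151*(-23) + U(8/10, 1/J + 2/3) = 151*(-23) + (1/7 + 2/3)*(3 + (1/7 + 2/3)) = -3473 + (1*(1/7) + 2*(1/3))*(3 + (1*(1/7) + 2*(1/3))) = -3473 + (1/7 + 2/3)*(3 + (1/7 + 2/3)) = -3473 + 17*(3 + 17/21)/21 = -3473 + (17/21)*(80/21) = -3473 + 1360/441 = -1530233/441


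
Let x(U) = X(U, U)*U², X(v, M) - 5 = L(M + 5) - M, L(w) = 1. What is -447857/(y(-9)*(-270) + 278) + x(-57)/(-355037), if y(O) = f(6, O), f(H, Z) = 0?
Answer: -159062708695/98700286 ≈ -1611.6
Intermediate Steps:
y(O) = 0
X(v, M) = 6 - M (X(v, M) = 5 + (1 - M) = 6 - M)
x(U) = U²*(6 - U) (x(U) = (6 - U)*U² = U²*(6 - U))
-447857/(y(-9)*(-270) + 278) + x(-57)/(-355037) = -447857/(0*(-270) + 278) + ((-57)²*(6 - 1*(-57)))/(-355037) = -447857/(0 + 278) + (3249*(6 + 57))*(-1/355037) = -447857/278 + (3249*63)*(-1/355037) = -447857*1/278 + 204687*(-1/355037) = -447857/278 - 204687/355037 = -159062708695/98700286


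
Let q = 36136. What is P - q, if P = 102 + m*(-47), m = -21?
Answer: -35047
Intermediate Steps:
P = 1089 (P = 102 - 21*(-47) = 102 + 987 = 1089)
P - q = 1089 - 1*36136 = 1089 - 36136 = -35047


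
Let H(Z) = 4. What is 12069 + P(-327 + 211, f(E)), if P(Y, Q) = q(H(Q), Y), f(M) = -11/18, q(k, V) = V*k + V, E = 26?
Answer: 11489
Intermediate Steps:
q(k, V) = V + V*k
f(M) = -11/18 (f(M) = -11*1/18 = -11/18)
P(Y, Q) = 5*Y (P(Y, Q) = Y*(1 + 4) = Y*5 = 5*Y)
12069 + P(-327 + 211, f(E)) = 12069 + 5*(-327 + 211) = 12069 + 5*(-116) = 12069 - 580 = 11489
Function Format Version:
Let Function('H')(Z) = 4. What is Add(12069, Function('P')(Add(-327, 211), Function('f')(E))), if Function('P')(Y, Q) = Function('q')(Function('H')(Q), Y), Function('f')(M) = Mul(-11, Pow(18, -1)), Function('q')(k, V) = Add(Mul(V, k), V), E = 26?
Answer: 11489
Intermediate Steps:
Function('q')(k, V) = Add(V, Mul(V, k))
Function('f')(M) = Rational(-11, 18) (Function('f')(M) = Mul(-11, Rational(1, 18)) = Rational(-11, 18))
Function('P')(Y, Q) = Mul(5, Y) (Function('P')(Y, Q) = Mul(Y, Add(1, 4)) = Mul(Y, 5) = Mul(5, Y))
Add(12069, Function('P')(Add(-327, 211), Function('f')(E))) = Add(12069, Mul(5, Add(-327, 211))) = Add(12069, Mul(5, -116)) = Add(12069, -580) = 11489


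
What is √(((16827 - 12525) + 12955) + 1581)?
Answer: √18838 ≈ 137.25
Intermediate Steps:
√(((16827 - 12525) + 12955) + 1581) = √((4302 + 12955) + 1581) = √(17257 + 1581) = √18838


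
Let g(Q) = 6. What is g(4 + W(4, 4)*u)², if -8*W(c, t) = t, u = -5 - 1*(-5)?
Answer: 36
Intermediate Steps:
u = 0 (u = -5 + 5 = 0)
W(c, t) = -t/8
g(4 + W(4, 4)*u)² = 6² = 36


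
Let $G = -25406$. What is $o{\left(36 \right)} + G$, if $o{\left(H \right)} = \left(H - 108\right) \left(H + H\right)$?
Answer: $-30590$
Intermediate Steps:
$o{\left(H \right)} = 2 H \left(-108 + H\right)$ ($o{\left(H \right)} = \left(-108 + H\right) 2 H = 2 H \left(-108 + H\right)$)
$o{\left(36 \right)} + G = 2 \cdot 36 \left(-108 + 36\right) - 25406 = 2 \cdot 36 \left(-72\right) - 25406 = -5184 - 25406 = -30590$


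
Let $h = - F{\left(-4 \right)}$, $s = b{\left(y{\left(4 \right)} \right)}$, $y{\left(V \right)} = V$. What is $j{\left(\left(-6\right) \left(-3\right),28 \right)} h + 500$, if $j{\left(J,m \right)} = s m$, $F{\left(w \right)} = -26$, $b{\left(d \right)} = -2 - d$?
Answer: $-3868$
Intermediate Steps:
$s = -6$ ($s = -2 - 4 = -6$)
$h = 26$ ($h = \left(-1\right) \left(-26\right) = 26$)
$j{\left(J,m \right)} = - 6 m$
$j{\left(\left(-6\right) \left(-3\right),28 \right)} h + 500 = \left(-6\right) 28 \cdot 26 + 500 = \left(-168\right) 26 + 500 = -4368 + 500 = -3868$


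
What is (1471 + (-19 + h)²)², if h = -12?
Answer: 5914624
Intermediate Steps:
(1471 + (-19 + h)²)² = (1471 + (-19 - 12)²)² = (1471 + (-31)²)² = (1471 + 961)² = 2432² = 5914624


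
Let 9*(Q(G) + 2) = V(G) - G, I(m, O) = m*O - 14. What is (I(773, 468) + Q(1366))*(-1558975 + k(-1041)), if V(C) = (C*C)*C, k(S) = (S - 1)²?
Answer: -134189508625698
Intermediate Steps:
k(S) = (-1 + S)²
V(C) = C³ (V(C) = C²*C = C³)
I(m, O) = -14 + O*m (I(m, O) = O*m - 14 = -14 + O*m)
Q(G) = -2 - G/9 + G³/9 (Q(G) = -2 + (G³ - G)/9 = -2 + (-G/9 + G³/9) = -2 - G/9 + G³/9)
(I(773, 468) + Q(1366))*(-1558975 + k(-1041)) = ((-14 + 468*773) + (-2 - ⅑*1366 + (⅑)*1366³))*(-1558975 + (-1 - 1041)²) = ((-14 + 361764) + (-2 - 1366/9 + (⅑)*2548895896))*(-1558975 + (-1042)²) = (361750 + (-2 - 1366/9 + 2548895896/9))*(-1558975 + 1085764) = (361750 + 849631504/3)*(-473211) = (850716754/3)*(-473211) = -134189508625698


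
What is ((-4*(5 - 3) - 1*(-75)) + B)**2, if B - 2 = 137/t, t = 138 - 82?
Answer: 16008001/3136 ≈ 5104.6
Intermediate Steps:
t = 56
B = 249/56 (B = 2 + 137/56 = 249/56 ≈ 4.4464)
((-4*(5 - 3) - 1*(-75)) + B)**2 = ((-4*(5 - 3) - 1*(-75)) + 249/56)**2 = ((-4*2 + 75) + 249/56)**2 = ((-8 + 75) + 249/56)**2 = (67 + 249/56)**2 = (4001/56)**2 = 16008001/3136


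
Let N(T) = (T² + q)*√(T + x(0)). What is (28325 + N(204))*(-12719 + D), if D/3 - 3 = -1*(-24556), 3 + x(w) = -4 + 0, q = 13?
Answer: 1726635350 + 2537620582*√197 ≈ 3.7344e+10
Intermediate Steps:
x(w) = -7 (x(w) = -3 + (-4 + 0) = -3 - 4 = -7)
N(T) = √(-7 + T)*(13 + T²) (N(T) = (T² + 13)*√(T - 7) = (13 + T²)*√(-7 + T) = √(-7 + T)*(13 + T²))
D = 73677 (D = 9 + 3*(-1*(-24556)) = 9 + 3*24556 = 9 + 73668 = 73677)
(28325 + N(204))*(-12719 + D) = (28325 + √(-7 + 204)*(13 + 204²))*(-12719 + 73677) = (28325 + √197*(13 + 41616))*60958 = (28325 + √197*41629)*60958 = (28325 + 41629*√197)*60958 = 1726635350 + 2537620582*√197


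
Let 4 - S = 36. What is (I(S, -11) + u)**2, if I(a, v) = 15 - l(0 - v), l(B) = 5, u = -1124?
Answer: 1240996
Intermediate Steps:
S = -32 (S = 4 - 1*36 = 4 - 36 = -32)
I(a, v) = 10 (I(a, v) = 15 - 1*5 = 15 - 5 = 10)
(I(S, -11) + u)**2 = (10 - 1124)**2 = (-1114)**2 = 1240996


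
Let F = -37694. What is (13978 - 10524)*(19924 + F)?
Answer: -61377580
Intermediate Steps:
(13978 - 10524)*(19924 + F) = (13978 - 10524)*(19924 - 37694) = 3454*(-17770) = -61377580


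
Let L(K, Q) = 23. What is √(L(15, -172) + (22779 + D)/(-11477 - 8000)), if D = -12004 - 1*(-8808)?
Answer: 2*√2085928269/19477 ≈ 4.6898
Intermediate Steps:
D = -3196 (D = -12004 + 8808 = -3196)
√(L(15, -172) + (22779 + D)/(-11477 - 8000)) = √(23 + (22779 - 3196)/(-11477 - 8000)) = √(23 + 19583/(-19477)) = √(23 + 19583*(-1/19477)) = √(23 - 19583/19477) = √(428388/19477) = 2*√2085928269/19477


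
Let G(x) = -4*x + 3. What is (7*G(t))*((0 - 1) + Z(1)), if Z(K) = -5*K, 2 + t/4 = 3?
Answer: 546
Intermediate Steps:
t = 4 (t = -8 + 4*3 = -8 + 12 = 4)
G(x) = 3 - 4*x
(7*G(t))*((0 - 1) + Z(1)) = (7*(3 - 4*4))*((0 - 1) - 5*1) = (7*(3 - 16))*(-1 - 5) = (7*(-13))*(-6) = -91*(-6) = 546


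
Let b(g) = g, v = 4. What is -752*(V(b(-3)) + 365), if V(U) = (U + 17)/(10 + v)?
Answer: -275232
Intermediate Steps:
V(U) = 17/14 + U/14 (V(U) = (U + 17)/(10 + 4) = (17 + U)/14 = (17 + U)*(1/14) = 17/14 + U/14)
-752*(V(b(-3)) + 365) = -752*((17/14 + (1/14)*(-3)) + 365) = -752*((17/14 - 3/14) + 365) = -752*(1 + 365) = -752*366 = -275232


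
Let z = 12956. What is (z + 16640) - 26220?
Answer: 3376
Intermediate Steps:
(z + 16640) - 26220 = (12956 + 16640) - 26220 = 29596 - 26220 = 3376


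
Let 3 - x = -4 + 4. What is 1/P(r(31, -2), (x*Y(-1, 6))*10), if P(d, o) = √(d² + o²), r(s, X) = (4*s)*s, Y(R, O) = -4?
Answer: √924421/3697684 ≈ 0.00026002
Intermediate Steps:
x = 3 (x = 3 - (-4 + 4) = 3 - 1*0 = 3 + 0 = 3)
r(s, X) = 4*s²
1/P(r(31, -2), (x*Y(-1, 6))*10) = 1/(√((4*31²)² + ((3*(-4))*10)²)) = 1/(√((4*961)² + (-12*10)²)) = 1/(√(3844² + (-120)²)) = 1/(√(14776336 + 14400)) = 1/(√14790736) = 1/(4*√924421) = √924421/3697684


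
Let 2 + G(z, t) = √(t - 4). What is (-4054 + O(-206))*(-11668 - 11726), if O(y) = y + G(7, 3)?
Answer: 99705228 - 23394*I ≈ 9.9705e+7 - 23394.0*I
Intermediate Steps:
G(z, t) = -2 + √(-4 + t) (G(z, t) = -2 + √(t - 4) = -2 + √(-4 + t))
O(y) = -2 + I + y (O(y) = y + (-2 + √(-4 + 3)) = y + (-2 + √(-1)) = y + (-2 + I) = -2 + I + y)
(-4054 + O(-206))*(-11668 - 11726) = (-4054 + (-2 + I - 206))*(-11668 - 11726) = (-4054 + (-208 + I))*(-23394) = (-4262 + I)*(-23394) = 99705228 - 23394*I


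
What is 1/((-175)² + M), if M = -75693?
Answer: -1/45068 ≈ -2.2189e-5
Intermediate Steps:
1/((-175)² + M) = 1/((-175)² - 75693) = 1/(30625 - 75693) = 1/(-45068) = -1/45068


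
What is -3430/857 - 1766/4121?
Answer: -15648492/3531697 ≈ -4.4309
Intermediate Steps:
-3430/857 - 1766/4121 = -15648492/3531697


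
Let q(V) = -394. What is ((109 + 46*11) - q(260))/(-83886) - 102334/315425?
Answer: -26107489/77594550 ≈ -0.33646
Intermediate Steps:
((109 + 46*11) - q(260))/(-83886) - 102334/315425 = ((109 + 46*11) - 1*(-394))/(-83886) - 102334/315425 = ((109 + 506) + 394)*(-1/83886) - 102334*1/315425 = (615 + 394)*(-1/83886) - 102334/315425 = 1009*(-1/83886) - 102334/315425 = -1009/83886 - 102334/315425 = -26107489/77594550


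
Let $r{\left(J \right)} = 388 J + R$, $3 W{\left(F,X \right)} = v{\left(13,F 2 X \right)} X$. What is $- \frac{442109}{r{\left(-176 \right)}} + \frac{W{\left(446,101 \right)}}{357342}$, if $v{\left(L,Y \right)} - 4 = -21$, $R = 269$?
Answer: $\frac{157945184737}{24306045498} \approx 6.4982$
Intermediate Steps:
$v{\left(L,Y \right)} = -17$ ($v{\left(L,Y \right)} = 4 - 21 = -17$)
$W{\left(F,X \right)} = - \frac{17 X}{3}$ ($W{\left(F,X \right)} = \frac{\left(-17\right) X}{3} = - \frac{17 X}{3}$)
$r{\left(J \right)} = 269 + 388 J$ ($r{\left(J \right)} = 388 J + 269 = 269 + 388 J$)
$- \frac{442109}{r{\left(-176 \right)}} + \frac{W{\left(446,101 \right)}}{357342} = - \frac{442109}{269 + 388 \left(-176\right)} + \frac{\left(- \frac{17}{3}\right) 101}{357342} = - \frac{442109}{269 - 68288} - \frac{1717}{1072026} = - \frac{442109}{-68019} - \frac{1717}{1072026} = \left(-442109\right) \left(- \frac{1}{68019}\right) - \frac{1717}{1072026} = \frac{442109}{68019} - \frac{1717}{1072026} = \frac{157945184737}{24306045498}$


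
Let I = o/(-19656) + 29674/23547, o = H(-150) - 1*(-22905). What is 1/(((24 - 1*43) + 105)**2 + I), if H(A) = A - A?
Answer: 17142216/126785456503 ≈ 0.00013521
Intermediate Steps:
H(A) = 0
o = 22905 (o = 0 - 1*(-22905) = 0 + 22905 = 22905)
I = 1626967/17142216 (I = 22905/(-19656) + 29674/23547 = 22905*(-1/19656) + 29674*(1/23547) = -2545/2184 + 29674/23547 = 1626967/17142216 ≈ 0.094910)
1/(((24 - 1*43) + 105)**2 + I) = 1/(((24 - 1*43) + 105)**2 + 1626967/17142216) = 1/(((24 - 43) + 105)**2 + 1626967/17142216) = 1/((-19 + 105)**2 + 1626967/17142216) = 1/(86**2 + 1626967/17142216) = 1/(7396 + 1626967/17142216) = 1/(126785456503/17142216) = 17142216/126785456503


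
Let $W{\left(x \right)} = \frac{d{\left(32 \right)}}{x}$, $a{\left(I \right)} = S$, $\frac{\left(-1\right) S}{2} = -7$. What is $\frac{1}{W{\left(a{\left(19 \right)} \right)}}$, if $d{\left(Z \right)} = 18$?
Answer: $\frac{7}{9} \approx 0.77778$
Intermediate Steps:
$S = 14$ ($S = \left(-2\right) \left(-7\right) = 14$)
$a{\left(I \right)} = 14$
$W{\left(x \right)} = \frac{18}{x}$
$\frac{1}{W{\left(a{\left(19 \right)} \right)}} = \frac{1}{18 \cdot \frac{1}{14}} = \frac{1}{\frac{9}{7}} = \frac{7}{9}$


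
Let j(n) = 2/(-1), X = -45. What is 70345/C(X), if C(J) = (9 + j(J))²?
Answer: 70345/49 ≈ 1435.6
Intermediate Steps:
j(n) = -2 (j(n) = 2*(-1) = -2)
C(J) = 49 (C(J) = (9 - 2)² = 7² = 49)
70345/C(X) = 70345/49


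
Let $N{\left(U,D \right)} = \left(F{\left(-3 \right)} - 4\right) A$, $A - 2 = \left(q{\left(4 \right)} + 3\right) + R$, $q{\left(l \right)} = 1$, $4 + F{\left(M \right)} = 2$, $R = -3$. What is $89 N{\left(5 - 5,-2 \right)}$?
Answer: $-1602$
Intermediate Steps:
$F{\left(M \right)} = -2$ ($F{\left(M \right)} = -4 + 2 = -2$)
$A = 3$ ($A = 2 + \left(\left(1 + 3\right) - 3\right) = 2 + \left(4 - 3\right) = 2 + 1 = 3$)
$N{\left(U,D \right)} = -18$ ($N{\left(U,D \right)} = \left(-2 - 4\right) 3 = \left(-6\right) 3 = -18$)
$89 N{\left(5 - 5,-2 \right)} = 89 \left(-18\right) = -1602$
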